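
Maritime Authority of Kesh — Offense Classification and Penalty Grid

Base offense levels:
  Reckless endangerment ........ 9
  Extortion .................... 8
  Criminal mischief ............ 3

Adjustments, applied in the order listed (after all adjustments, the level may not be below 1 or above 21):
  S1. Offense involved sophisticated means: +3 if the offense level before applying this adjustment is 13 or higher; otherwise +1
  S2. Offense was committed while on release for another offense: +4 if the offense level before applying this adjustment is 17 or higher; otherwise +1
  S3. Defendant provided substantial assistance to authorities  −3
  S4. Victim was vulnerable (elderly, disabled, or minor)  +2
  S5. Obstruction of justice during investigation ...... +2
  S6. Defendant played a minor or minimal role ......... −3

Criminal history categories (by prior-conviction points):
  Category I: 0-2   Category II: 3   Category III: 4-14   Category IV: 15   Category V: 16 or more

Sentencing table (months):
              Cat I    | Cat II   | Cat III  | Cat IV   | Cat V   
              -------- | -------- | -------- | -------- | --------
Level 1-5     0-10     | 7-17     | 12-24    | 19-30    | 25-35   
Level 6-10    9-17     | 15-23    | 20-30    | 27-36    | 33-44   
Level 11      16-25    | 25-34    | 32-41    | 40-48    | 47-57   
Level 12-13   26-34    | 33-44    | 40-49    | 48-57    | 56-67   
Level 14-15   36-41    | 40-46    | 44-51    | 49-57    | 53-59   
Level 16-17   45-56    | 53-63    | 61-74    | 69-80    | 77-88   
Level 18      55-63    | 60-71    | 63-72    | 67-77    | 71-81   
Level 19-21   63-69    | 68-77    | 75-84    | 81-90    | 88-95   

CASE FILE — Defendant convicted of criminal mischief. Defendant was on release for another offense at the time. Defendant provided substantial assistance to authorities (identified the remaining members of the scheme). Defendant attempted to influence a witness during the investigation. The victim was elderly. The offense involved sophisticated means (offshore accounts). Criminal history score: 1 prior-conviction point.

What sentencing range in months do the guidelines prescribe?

9-17 months

Base offense level for criminal mischief: 3.
S1 applies (level before this adjustment is 3 < 13, so +1): 3 + 1 = 4.
S2 applies (level before this adjustment is 4 < 17, so +1): 4 + 1 = 5.
S3 applies: 5 − 3 = 2.
S4 applies: 2 + 2 = 4.
S5 applies: 4 + 2 = 6.
Final offense level: 6.
Criminal history: 1 prior point → Category I (0-2).
Level 6 falls in the 6-10 band.
Grid: Level 6-10 × Category I = 9-17 months.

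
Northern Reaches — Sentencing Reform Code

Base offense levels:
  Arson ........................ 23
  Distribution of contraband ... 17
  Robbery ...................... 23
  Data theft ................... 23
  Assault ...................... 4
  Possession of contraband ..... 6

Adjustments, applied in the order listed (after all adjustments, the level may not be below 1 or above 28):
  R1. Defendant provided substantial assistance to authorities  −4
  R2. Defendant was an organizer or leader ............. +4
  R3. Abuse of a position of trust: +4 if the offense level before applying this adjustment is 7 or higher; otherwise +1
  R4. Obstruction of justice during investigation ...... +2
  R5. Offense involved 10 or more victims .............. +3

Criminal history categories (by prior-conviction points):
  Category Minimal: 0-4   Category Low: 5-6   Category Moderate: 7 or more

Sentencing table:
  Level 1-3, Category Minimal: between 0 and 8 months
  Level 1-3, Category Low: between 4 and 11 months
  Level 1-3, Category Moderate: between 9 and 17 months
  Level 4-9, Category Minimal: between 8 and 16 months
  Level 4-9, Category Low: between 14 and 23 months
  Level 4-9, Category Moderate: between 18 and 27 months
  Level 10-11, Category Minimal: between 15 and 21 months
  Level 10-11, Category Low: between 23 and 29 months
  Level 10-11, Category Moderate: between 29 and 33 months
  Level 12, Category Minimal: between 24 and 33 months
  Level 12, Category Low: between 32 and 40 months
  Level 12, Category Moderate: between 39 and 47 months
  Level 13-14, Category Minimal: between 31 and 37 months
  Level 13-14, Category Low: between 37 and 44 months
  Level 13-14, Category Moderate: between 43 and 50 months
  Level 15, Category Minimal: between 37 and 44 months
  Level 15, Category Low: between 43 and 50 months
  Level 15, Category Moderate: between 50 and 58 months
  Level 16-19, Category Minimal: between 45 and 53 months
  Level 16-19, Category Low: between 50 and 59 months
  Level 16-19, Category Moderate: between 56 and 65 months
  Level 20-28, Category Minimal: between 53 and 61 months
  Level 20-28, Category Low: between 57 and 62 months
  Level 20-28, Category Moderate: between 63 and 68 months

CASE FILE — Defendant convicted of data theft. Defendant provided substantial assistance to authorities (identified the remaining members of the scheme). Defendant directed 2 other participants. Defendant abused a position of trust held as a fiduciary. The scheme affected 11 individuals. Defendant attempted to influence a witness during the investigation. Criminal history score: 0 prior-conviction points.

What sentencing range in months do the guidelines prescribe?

Base offense level for data theft: 23.
R1 applies: 23 − 4 = 19.
R2 applies: 19 + 4 = 23.
R3 applies (level before this adjustment is 23 ≥ 7, so +4): 23 + 4 = 27.
R4 applies: 27 + 2 = 29.
R5 applies: 29 + 3 = 32.
Level 32 exceeds the maximum of 28; capped at 28.
Final offense level: 28.
Criminal history: 0 prior points → Category Minimal (0-4).
Level 28 falls in the 20-28 band.
Grid: Level 20-28 × Category Minimal = 53-61 months.

53-61 months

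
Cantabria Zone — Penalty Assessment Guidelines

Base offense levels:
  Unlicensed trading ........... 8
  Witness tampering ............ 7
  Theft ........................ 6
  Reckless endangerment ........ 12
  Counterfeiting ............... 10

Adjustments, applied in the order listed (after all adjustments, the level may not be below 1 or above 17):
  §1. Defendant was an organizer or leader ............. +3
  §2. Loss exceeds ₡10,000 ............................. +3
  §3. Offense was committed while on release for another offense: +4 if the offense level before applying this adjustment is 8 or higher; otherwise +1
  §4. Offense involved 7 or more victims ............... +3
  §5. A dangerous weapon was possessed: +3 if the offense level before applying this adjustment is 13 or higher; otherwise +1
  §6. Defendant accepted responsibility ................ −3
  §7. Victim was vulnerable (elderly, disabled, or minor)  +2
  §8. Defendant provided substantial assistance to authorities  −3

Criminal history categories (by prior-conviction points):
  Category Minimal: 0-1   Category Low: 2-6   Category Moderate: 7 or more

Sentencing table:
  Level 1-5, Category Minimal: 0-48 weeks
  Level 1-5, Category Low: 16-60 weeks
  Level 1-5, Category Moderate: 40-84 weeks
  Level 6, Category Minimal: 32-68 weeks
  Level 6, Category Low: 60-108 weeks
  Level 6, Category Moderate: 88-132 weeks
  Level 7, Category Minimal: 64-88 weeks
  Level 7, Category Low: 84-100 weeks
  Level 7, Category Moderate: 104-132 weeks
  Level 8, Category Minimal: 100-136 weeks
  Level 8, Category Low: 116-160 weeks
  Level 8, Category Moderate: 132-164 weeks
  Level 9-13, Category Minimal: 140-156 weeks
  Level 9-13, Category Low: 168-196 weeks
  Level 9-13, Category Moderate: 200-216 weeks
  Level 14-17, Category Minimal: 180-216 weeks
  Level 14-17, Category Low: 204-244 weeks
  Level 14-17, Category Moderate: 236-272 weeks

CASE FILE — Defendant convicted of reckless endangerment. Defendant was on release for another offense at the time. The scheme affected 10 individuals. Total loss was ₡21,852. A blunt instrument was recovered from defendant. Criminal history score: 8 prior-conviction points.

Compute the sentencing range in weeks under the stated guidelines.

Base offense level for reckless endangerment: 12.
§1 does not apply.
§2 applies: 12 + 3 = 15.
§3 applies (level before this adjustment is 15 ≥ 8, so +4): 15 + 4 = 19.
§4 applies: 19 + 3 = 22.
§5 applies (level before this adjustment is 22 ≥ 13, so +3): 22 + 3 = 25.
§6 does not apply.
§7 does not apply.
Level 25 exceeds the maximum of 17; capped at 17.
Final offense level: 17.
Criminal history: 8 prior points → Category Moderate (7+).
Level 17 falls in the 14-17 band.
Grid: Level 14-17 × Category Moderate = 236-272 weeks.

236-272 weeks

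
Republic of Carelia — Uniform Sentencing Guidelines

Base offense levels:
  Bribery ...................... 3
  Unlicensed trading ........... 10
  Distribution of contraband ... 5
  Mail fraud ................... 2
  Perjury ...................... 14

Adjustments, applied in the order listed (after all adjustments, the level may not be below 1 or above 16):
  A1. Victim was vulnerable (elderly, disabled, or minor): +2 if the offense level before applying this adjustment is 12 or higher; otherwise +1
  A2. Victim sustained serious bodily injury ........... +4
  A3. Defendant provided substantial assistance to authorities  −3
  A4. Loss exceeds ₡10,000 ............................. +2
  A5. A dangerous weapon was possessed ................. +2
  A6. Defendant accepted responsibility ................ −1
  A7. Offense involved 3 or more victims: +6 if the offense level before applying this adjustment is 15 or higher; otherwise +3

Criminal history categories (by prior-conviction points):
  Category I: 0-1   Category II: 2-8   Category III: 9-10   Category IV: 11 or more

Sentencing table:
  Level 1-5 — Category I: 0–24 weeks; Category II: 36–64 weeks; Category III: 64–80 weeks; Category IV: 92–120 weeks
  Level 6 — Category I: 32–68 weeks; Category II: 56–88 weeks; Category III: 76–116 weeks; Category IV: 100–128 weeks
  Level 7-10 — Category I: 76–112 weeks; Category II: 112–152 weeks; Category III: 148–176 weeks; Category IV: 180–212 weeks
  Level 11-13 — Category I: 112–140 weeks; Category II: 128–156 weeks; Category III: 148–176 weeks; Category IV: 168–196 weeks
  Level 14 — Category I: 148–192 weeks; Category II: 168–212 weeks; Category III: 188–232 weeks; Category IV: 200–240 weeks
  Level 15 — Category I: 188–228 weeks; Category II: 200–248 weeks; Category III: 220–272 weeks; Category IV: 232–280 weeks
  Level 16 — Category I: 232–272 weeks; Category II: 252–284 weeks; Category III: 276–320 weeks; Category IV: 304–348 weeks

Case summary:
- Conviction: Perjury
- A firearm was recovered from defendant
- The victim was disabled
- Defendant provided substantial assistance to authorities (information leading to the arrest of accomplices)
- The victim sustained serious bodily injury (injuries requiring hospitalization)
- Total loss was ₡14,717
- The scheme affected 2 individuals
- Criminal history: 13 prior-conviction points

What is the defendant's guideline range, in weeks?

304-348 weeks

Base offense level for perjury: 14.
A1 applies (level before this adjustment is 14 ≥ 12, so +2): 14 + 2 = 16.
A2 applies: 16 + 4 = 20.
A3 applies: 20 − 3 = 17.
A4 applies: 17 + 2 = 19.
A5 applies: 19 + 2 = 21.
A6 does not apply.
Level 21 exceeds the maximum of 16; capped at 16.
Final offense level: 16.
Criminal history: 13 prior points → Category IV (11+).
Level 16 falls in the 16 band.
Grid: Level 16 × Category IV = 304-348 weeks.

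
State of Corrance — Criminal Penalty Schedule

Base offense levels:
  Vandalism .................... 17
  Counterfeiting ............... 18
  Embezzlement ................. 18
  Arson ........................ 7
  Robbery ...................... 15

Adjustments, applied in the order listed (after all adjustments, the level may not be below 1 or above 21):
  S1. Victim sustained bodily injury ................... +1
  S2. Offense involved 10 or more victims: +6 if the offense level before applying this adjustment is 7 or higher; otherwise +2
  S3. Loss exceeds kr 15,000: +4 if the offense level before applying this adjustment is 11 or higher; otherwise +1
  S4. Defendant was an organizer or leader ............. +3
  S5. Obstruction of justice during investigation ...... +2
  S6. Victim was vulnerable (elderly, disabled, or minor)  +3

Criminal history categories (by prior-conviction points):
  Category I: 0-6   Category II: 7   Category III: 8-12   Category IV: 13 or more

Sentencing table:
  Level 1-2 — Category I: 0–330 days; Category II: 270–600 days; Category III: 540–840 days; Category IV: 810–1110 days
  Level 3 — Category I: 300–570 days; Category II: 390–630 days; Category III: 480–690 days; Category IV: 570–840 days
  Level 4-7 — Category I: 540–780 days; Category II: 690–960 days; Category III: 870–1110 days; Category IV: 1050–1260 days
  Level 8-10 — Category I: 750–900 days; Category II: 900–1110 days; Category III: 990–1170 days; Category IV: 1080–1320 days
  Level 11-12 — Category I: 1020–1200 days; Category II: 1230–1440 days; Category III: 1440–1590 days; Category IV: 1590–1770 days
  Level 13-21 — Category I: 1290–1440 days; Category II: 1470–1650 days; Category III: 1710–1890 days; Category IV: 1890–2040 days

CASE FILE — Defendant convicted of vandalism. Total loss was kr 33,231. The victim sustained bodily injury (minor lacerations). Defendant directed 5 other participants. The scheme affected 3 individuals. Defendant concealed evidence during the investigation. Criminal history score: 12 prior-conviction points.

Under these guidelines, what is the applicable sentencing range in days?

1710-1890 days

Base offense level for vandalism: 17.
S1 applies: 17 + 1 = 18.
S3 applies (level before this adjustment is 18 ≥ 11, so +4): 18 + 4 = 22.
S4 applies: 22 + 3 = 25.
S5 applies: 25 + 2 = 27.
S6 does not apply.
Level 27 exceeds the maximum of 21; capped at 21.
Final offense level: 21.
Criminal history: 12 prior points → Category III (8-12).
Level 21 falls in the 13-21 band.
Grid: Level 13-21 × Category III = 1710-1890 days.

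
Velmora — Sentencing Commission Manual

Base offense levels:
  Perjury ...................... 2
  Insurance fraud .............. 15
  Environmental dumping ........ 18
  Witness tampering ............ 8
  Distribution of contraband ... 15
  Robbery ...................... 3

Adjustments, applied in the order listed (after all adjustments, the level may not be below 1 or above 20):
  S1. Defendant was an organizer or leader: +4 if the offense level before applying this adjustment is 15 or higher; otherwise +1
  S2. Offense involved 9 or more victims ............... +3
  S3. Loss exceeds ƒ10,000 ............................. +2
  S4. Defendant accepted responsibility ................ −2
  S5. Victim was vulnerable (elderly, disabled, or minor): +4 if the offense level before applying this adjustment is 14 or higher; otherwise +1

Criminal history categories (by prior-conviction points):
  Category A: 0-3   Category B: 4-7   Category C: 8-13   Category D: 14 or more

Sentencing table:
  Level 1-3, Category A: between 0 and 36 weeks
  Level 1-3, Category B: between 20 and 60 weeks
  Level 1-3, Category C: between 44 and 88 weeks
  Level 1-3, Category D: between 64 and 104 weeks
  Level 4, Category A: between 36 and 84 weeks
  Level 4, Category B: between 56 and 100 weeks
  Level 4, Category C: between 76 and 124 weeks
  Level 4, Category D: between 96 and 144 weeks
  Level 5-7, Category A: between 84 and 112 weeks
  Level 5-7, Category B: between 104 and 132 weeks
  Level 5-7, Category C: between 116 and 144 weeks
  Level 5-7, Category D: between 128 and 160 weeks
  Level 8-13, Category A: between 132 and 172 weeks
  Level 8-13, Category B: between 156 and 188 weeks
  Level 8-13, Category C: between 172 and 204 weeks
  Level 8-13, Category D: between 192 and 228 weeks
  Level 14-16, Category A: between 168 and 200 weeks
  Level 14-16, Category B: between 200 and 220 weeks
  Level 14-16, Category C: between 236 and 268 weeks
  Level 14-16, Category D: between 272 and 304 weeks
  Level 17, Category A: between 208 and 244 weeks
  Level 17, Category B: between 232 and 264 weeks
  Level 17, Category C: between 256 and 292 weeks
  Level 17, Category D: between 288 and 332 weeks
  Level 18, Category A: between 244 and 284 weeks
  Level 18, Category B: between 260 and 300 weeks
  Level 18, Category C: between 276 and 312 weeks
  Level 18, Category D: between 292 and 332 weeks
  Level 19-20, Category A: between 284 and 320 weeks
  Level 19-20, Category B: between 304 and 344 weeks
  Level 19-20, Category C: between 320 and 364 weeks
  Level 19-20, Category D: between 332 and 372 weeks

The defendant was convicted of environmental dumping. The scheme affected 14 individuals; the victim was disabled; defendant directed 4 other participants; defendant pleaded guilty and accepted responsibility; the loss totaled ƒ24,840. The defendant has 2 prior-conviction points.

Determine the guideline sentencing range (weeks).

284-320 weeks

Base offense level for environmental dumping: 18.
S1 applies (level before this adjustment is 18 ≥ 15, so +4): 18 + 4 = 22.
S2 applies: 22 + 3 = 25.
S3 applies: 25 + 2 = 27.
S4 applies: 27 − 2 = 25.
S5 applies (level before this adjustment is 25 ≥ 14, so +4): 25 + 4 = 29.
Level 29 exceeds the maximum of 20; capped at 20.
Final offense level: 20.
Criminal history: 2 prior points → Category A (0-3).
Level 20 falls in the 19-20 band.
Grid: Level 19-20 × Category A = 284-320 weeks.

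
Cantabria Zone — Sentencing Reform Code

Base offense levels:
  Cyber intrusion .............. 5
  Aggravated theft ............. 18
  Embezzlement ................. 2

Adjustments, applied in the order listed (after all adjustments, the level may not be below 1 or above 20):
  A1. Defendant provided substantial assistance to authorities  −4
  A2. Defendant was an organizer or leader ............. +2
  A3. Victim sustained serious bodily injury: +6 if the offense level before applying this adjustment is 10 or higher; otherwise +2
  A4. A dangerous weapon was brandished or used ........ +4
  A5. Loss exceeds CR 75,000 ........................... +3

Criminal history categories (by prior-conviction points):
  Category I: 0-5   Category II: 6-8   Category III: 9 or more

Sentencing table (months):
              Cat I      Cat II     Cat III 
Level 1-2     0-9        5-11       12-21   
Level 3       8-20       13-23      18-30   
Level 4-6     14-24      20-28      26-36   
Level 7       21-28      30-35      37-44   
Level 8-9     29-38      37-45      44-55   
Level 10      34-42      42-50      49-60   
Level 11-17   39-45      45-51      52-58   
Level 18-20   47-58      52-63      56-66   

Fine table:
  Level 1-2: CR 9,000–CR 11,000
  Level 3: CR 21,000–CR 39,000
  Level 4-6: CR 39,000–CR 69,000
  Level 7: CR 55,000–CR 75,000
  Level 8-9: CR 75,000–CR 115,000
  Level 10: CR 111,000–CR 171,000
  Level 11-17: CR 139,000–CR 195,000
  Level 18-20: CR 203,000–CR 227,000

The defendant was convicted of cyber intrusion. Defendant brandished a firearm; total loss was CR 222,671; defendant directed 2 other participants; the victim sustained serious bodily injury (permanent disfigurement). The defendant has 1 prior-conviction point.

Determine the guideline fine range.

CR 139,000–CR 195,000

Base offense level for cyber intrusion: 5.
A2 applies: 5 + 2 = 7.
A3 applies (level before this adjustment is 7 < 10, so +2): 7 + 2 = 9.
A4 applies: 9 + 4 = 13.
A5 applies: 13 + 3 = 16.
Final offense level: 16.
Level 16 falls in the 11-17 band.
Fine table: Level 11-17 → CR 139,000–CR 195,000.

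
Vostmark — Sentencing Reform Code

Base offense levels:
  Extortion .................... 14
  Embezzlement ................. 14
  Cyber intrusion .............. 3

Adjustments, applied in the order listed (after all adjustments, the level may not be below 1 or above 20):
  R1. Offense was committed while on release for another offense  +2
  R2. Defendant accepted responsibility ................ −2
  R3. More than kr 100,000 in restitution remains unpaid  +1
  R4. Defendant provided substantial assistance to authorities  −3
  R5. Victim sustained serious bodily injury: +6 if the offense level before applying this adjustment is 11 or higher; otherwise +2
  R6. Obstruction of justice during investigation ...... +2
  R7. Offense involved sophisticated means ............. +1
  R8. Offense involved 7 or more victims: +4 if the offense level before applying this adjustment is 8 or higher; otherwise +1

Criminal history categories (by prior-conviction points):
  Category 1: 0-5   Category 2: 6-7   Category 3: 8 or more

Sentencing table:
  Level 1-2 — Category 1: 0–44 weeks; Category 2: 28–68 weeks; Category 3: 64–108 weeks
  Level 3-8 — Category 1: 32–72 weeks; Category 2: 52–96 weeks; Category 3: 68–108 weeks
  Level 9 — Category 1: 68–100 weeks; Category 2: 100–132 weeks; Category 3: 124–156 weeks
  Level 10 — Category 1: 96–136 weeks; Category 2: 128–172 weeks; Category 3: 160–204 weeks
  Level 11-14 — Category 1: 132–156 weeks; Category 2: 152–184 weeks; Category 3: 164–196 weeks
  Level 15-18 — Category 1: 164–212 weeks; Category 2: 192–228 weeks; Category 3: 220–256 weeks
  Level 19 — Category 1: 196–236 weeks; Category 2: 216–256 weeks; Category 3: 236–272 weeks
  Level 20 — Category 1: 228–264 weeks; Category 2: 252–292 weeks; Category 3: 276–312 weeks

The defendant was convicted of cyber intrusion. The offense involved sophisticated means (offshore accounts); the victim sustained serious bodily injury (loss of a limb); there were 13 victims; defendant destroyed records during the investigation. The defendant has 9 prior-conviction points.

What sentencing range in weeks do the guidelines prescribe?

Base offense level for cyber intrusion: 3.
R1 does not apply.
R4 does not apply.
R5 applies (level before this adjustment is 3 < 11, so +2): 3 + 2 = 5.
R6 applies: 5 + 2 = 7.
R7 applies: 7 + 1 = 8.
R8 applies (level before this adjustment is 8 ≥ 8, so +4): 8 + 4 = 12.
Final offense level: 12.
Criminal history: 9 prior points → Category 3 (8+).
Level 12 falls in the 11-14 band.
Grid: Level 11-14 × Category 3 = 164-196 weeks.

164-196 weeks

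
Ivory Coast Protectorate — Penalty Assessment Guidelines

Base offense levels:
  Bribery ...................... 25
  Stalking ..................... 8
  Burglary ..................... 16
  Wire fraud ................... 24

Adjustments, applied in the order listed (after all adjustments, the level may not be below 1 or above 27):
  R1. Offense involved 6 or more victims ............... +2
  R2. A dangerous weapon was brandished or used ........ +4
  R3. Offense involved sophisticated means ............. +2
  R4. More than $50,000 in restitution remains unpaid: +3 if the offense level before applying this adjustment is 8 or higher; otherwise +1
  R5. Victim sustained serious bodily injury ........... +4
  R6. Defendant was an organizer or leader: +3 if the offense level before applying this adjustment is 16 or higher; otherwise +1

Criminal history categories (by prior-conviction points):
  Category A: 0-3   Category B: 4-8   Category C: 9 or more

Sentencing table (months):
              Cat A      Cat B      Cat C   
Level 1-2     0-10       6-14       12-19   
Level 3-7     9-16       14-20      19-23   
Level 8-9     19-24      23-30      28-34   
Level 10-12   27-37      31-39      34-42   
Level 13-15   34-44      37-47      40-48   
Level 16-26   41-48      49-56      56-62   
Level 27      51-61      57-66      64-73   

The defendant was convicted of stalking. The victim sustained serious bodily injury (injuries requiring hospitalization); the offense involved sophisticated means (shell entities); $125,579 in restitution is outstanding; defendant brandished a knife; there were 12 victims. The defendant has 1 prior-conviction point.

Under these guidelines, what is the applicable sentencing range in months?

41-48 months

Base offense level for stalking: 8.
R1 applies: 8 + 2 = 10.
R2 applies: 10 + 4 = 14.
R3 applies: 14 + 2 = 16.
R4 applies (level before this adjustment is 16 ≥ 8, so +3): 16 + 3 = 19.
R5 applies: 19 + 4 = 23.
Final offense level: 23.
Criminal history: 1 prior point → Category A (0-3).
Level 23 falls in the 16-26 band.
Grid: Level 16-26 × Category A = 41-48 months.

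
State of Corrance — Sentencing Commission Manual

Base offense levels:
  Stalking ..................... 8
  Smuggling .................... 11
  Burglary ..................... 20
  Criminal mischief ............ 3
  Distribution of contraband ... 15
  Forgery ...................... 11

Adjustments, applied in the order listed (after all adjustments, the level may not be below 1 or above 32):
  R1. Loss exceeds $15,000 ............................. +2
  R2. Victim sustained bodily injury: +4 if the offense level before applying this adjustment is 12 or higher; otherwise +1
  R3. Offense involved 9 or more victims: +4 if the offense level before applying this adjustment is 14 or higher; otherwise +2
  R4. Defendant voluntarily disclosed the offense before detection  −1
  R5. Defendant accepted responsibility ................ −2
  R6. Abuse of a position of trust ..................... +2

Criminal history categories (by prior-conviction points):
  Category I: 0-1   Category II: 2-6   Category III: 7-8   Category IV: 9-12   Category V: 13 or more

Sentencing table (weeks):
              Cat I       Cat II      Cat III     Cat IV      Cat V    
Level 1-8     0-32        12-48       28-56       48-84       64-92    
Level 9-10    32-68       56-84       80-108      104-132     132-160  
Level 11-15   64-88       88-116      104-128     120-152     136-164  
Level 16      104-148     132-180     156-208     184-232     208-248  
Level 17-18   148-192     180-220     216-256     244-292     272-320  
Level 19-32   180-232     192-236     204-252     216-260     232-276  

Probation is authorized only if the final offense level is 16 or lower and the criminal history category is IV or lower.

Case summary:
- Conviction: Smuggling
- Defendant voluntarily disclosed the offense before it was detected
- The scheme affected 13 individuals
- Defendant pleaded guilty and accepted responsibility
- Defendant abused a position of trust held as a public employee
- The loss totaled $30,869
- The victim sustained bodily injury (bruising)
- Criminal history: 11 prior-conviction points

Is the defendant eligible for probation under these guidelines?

No

Base offense level for smuggling: 11.
R1 applies: 11 + 2 = 13.
R2 applies (level before this adjustment is 13 ≥ 12, so +4): 13 + 4 = 17.
R3 applies (level before this adjustment is 17 ≥ 14, so +4): 17 + 4 = 21.
R4 applies: 21 − 1 = 20.
R5 applies: 20 − 2 = 18.
R6 applies: 18 + 2 = 20.
Final offense level: 20.
Criminal history: 11 prior points → Category IV (9-12).
Level 20 falls in the 19-32 band.
Grid: Level 19-32 × Category IV = 216-260 weeks.
Probation check: level 20 > 16 and category IV ≤ IV → not eligible.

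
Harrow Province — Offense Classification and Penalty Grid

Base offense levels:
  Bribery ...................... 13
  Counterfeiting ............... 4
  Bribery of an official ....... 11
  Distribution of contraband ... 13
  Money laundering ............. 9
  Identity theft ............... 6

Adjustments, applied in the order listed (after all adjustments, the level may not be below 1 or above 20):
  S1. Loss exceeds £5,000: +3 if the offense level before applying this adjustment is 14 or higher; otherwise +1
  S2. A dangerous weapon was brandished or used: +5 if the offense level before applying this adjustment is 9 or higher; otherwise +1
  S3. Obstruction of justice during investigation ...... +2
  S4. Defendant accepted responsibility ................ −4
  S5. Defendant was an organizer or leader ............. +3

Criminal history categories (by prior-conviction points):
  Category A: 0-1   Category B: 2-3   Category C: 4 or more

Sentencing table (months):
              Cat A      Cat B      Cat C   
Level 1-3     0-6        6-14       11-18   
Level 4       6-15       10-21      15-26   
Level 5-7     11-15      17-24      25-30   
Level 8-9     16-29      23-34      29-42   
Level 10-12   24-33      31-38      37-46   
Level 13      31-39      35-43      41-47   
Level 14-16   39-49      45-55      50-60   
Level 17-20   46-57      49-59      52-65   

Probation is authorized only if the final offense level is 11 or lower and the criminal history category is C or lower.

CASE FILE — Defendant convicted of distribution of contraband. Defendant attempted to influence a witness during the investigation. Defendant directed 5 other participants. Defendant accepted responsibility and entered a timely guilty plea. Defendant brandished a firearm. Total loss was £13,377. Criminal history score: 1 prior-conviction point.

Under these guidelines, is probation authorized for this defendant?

No

Base offense level for distribution of contraband: 13.
S1 applies (level before this adjustment is 13 < 14, so +1): 13 + 1 = 14.
S2 applies (level before this adjustment is 14 ≥ 9, so +5): 14 + 5 = 19.
S3 applies: 19 + 2 = 21.
S4 applies: 21 − 4 = 17.
S5 applies: 17 + 3 = 20.
Final offense level: 20.
Criminal history: 1 prior point → Category A (0-1).
Level 20 falls in the 17-20 band.
Grid: Level 17-20 × Category A = 46-57 months.
Probation check: level 20 > 11 and category A ≤ C → not eligible.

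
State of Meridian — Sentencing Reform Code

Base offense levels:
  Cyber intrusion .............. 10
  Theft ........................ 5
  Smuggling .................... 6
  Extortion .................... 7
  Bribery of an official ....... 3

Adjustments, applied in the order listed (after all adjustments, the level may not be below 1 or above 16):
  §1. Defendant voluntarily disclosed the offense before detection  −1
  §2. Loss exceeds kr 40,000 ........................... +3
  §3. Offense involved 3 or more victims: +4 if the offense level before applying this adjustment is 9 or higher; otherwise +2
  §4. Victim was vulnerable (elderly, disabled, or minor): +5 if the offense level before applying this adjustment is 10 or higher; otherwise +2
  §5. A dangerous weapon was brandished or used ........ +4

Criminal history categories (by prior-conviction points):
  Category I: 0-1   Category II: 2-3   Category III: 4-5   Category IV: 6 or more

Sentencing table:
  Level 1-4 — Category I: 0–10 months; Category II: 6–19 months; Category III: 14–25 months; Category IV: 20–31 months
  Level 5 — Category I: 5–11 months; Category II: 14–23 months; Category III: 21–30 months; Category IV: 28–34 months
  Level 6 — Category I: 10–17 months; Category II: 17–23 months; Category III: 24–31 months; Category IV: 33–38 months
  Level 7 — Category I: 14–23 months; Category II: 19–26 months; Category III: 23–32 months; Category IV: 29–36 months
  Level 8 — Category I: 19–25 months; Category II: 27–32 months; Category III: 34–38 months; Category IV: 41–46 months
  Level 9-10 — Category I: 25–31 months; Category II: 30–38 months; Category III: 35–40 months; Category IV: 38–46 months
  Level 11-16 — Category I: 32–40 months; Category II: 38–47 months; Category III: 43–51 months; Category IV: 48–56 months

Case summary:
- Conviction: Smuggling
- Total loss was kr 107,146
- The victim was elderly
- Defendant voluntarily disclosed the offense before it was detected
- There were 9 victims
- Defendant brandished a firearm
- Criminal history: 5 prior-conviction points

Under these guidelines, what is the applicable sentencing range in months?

Base offense level for smuggling: 6.
§1 applies: 6 − 1 = 5.
§2 applies: 5 + 3 = 8.
§3 applies (level before this adjustment is 8 < 9, so +2): 8 + 2 = 10.
§4 applies (level before this adjustment is 10 ≥ 10, so +5): 10 + 5 = 15.
§5 applies: 15 + 4 = 19.
Level 19 exceeds the maximum of 16; capped at 16.
Final offense level: 16.
Criminal history: 5 prior points → Category III (4-5).
Level 16 falls in the 11-16 band.
Grid: Level 11-16 × Category III = 43-51 months.

43-51 months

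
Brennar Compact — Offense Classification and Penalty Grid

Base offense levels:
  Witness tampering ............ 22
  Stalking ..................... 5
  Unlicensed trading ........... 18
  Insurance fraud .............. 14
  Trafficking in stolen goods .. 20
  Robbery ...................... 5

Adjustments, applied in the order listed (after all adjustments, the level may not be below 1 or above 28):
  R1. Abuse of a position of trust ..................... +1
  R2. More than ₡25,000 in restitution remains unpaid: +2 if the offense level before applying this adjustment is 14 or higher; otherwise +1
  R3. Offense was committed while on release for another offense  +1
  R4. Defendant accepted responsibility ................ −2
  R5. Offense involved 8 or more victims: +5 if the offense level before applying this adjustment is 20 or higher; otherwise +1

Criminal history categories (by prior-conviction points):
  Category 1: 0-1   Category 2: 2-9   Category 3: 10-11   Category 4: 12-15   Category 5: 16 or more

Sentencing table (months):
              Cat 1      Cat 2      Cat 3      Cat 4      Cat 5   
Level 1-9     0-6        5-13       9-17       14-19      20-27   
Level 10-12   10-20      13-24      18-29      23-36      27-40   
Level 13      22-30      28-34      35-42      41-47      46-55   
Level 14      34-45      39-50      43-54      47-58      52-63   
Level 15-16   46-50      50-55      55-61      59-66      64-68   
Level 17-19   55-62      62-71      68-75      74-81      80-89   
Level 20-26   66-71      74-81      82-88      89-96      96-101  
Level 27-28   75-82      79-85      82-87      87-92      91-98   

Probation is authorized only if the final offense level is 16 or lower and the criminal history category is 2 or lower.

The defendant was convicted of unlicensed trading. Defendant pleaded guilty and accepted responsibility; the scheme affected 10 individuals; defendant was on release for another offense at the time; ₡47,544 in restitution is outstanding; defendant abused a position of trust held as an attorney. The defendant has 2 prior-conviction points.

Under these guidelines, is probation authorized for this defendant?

No

Base offense level for unlicensed trading: 18.
R1 applies: 18 + 1 = 19.
R2 applies (level before this adjustment is 19 ≥ 14, so +2): 19 + 2 = 21.
R3 applies: 21 + 1 = 22.
R4 applies: 22 − 2 = 20.
R5 applies (level before this adjustment is 20 ≥ 20, so +5): 20 + 5 = 25.
Final offense level: 25.
Criminal history: 2 prior points → Category 2 (2-9).
Level 25 falls in the 20-26 band.
Grid: Level 20-26 × Category 2 = 74-81 months.
Probation check: level 25 > 16 and category 2 ≤ 2 → not eligible.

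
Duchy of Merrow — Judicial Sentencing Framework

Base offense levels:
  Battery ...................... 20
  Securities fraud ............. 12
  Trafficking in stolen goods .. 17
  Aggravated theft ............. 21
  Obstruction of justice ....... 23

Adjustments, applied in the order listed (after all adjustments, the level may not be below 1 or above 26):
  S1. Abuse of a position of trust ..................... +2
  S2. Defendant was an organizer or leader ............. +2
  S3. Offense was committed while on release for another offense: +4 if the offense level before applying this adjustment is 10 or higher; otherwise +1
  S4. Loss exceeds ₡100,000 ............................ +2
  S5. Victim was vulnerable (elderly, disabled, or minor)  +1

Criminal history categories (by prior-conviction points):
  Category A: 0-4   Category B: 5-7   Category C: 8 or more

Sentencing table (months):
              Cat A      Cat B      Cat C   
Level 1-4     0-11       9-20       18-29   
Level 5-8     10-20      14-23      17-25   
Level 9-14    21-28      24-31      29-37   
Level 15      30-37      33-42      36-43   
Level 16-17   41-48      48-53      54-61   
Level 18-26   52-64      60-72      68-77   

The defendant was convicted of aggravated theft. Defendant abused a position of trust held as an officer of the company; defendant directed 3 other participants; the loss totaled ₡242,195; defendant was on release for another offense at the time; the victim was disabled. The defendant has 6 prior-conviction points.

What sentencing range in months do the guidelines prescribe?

60-72 months

Base offense level for aggravated theft: 21.
S1 applies: 21 + 2 = 23.
S2 applies: 23 + 2 = 25.
S3 applies (level before this adjustment is 25 ≥ 10, so +4): 25 + 4 = 29.
S4 applies: 29 + 2 = 31.
S5 applies: 31 + 1 = 32.
Level 32 exceeds the maximum of 26; capped at 26.
Final offense level: 26.
Criminal history: 6 prior points → Category B (5-7).
Level 26 falls in the 18-26 band.
Grid: Level 18-26 × Category B = 60-72 months.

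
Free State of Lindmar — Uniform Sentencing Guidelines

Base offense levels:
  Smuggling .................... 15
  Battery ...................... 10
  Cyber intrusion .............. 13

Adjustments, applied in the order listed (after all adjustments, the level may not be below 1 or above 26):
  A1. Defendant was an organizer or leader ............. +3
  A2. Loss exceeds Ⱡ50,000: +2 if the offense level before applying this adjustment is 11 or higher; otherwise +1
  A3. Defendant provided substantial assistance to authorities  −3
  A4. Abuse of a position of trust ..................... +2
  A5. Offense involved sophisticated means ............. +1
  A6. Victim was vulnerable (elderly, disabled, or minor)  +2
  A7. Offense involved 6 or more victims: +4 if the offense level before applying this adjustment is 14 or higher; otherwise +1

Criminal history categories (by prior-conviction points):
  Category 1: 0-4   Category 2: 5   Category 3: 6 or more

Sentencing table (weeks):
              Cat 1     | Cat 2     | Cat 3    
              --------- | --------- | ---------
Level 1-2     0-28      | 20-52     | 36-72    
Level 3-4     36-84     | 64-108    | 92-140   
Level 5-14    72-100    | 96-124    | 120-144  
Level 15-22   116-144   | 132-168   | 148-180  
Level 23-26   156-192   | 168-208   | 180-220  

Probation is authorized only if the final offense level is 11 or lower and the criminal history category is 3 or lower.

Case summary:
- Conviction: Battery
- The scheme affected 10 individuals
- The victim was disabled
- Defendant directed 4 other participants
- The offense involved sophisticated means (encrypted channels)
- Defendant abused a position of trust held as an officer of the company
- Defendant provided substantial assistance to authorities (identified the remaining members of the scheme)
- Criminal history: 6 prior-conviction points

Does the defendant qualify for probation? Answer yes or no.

Base offense level for battery: 10.
A1 applies: 10 + 3 = 13.
A3 applies: 13 − 3 = 10.
A4 applies: 10 + 2 = 12.
A5 applies: 12 + 1 = 13.
A6 applies: 13 + 2 = 15.
A7 applies (level before this adjustment is 15 ≥ 14, so +4): 15 + 4 = 19.
Final offense level: 19.
Criminal history: 6 prior points → Category 3 (6+).
Level 19 falls in the 15-22 band.
Grid: Level 15-22 × Category 3 = 148-180 weeks.
Probation check: level 19 > 11 and category 3 ≤ 3 → not eligible.

No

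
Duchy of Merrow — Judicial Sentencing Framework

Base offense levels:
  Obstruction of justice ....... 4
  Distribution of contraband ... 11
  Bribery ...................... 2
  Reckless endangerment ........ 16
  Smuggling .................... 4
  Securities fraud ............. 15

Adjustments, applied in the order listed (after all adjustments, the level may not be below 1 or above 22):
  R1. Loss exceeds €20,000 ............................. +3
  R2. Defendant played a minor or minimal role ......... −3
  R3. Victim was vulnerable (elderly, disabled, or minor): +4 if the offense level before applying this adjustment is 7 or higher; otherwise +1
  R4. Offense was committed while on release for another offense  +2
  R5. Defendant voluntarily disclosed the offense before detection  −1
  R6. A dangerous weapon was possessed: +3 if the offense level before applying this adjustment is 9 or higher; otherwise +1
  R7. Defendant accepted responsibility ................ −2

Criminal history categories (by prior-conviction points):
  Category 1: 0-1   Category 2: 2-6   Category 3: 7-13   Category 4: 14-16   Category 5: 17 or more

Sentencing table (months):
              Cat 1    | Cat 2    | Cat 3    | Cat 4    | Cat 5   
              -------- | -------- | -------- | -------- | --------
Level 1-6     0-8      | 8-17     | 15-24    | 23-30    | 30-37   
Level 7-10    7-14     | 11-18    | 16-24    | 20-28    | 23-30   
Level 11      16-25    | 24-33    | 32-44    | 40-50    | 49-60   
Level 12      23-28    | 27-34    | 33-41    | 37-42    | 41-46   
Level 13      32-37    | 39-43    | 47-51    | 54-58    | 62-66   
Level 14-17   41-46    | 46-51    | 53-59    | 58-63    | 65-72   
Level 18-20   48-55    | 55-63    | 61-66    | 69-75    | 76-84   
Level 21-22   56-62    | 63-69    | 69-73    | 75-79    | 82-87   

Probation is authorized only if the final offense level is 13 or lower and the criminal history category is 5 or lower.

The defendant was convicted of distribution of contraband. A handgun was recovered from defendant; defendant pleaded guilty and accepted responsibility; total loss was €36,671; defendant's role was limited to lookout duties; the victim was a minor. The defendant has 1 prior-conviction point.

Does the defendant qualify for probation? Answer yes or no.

No

Base offense level for distribution of contraband: 11.
R1 applies: 11 + 3 = 14.
R2 applies: 14 − 3 = 11.
R3 applies (level before this adjustment is 11 ≥ 7, so +4): 11 + 4 = 15.
R6 applies (level before this adjustment is 15 ≥ 9, so +3): 15 + 3 = 18.
R7 applies: 18 − 2 = 16.
Final offense level: 16.
Criminal history: 1 prior point → Category 1 (0-1).
Level 16 falls in the 14-17 band.
Grid: Level 14-17 × Category 1 = 41-46 months.
Probation check: level 16 > 13 and category 1 ≤ 5 → not eligible.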